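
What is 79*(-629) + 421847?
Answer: 372156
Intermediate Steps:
79*(-629) + 421847 = -49691 + 421847 = 372156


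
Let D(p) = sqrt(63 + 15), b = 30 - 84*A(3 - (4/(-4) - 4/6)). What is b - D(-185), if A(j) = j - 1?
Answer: -278 - sqrt(78) ≈ -286.83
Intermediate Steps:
A(j) = -1 + j
b = -278 (b = 30 - 84*(-1 + (3 - (4/(-4) - 4/6))) = 30 - 84*(-1 + (3 - (4*(-1/4) - 4*1/6))) = 30 - 84*(-1 + (3 - (-1 - 2/3))) = 30 - 84*(-1 + (3 - 1*(-5/3))) = 30 - 84*(-1 + (3 + 5/3)) = 30 - 84*(-1 + 14/3) = 30 - 84*11/3 = 30 - 308 = -278)
D(p) = sqrt(78)
b - D(-185) = -278 - sqrt(78)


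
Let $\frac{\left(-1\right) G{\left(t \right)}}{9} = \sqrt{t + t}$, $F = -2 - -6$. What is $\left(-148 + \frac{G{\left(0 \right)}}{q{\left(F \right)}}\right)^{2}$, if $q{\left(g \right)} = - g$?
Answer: $21904$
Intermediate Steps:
$F = 4$ ($F = -2 + 6 = 4$)
$G{\left(t \right)} = - 9 \sqrt{2} \sqrt{t}$ ($G{\left(t \right)} = - 9 \sqrt{t + t} = - 9 \sqrt{2 t} = - 9 \sqrt{2} \sqrt{t}$)
$\left(-148 + \frac{G{\left(0 \right)}}{q{\left(F \right)}}\right)^{2} = \left(-148 + \frac{\left(-9\right) \sqrt{2} \sqrt{0}}{\left(-1\right) 4}\right)^{2} = \left(-148 + \frac{\left(-9\right) \sqrt{2} \cdot 0}{-4}\right)^{2} = \left(-148 + 0 \left(- \frac{1}{4}\right)\right)^{2} = \left(-148 + 0\right)^{2} = \left(-148\right)^{2} = 21904$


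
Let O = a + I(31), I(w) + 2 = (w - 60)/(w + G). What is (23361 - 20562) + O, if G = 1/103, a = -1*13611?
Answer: -34542903/3194 ≈ -10815.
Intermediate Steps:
a = -13611
G = 1/103 ≈ 0.0097087
I(w) = -2 + (-60 + w)/(1/103 + w) (I(w) = -2 + (w - 60)/(w + 1/103) = -2 + (-60 + w)/(1/103 + w))
O = -43482909/3194 (O = -13611 + (-6182 - 103*31)/(1 + 103*31) = -13611 + (-6182 - 3193)/(1 + 3193) = -13611 - 9375/3194 = -43482909/3194 ≈ -13614.)
(23361 - 20562) + O = (23361 - 20562) - 43482909/3194 = 2799 - 43482909/3194 = -34542903/3194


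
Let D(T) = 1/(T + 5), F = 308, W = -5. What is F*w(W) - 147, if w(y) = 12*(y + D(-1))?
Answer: -17703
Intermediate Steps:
D(T) = 1/(5 + T)
w(y) = 3 + 12*y (w(y) = 12*(y + 1/(5 - 1)) = 12*(y + 1/4) = 12*(y + ¼) = 12*(¼ + y) = 3 + 12*y)
F*w(W) - 147 = 308*(3 + 12*(-5)) - 147 = 308*(3 - 60) - 147 = 308*(-57) - 147 = -17556 - 147 = -17703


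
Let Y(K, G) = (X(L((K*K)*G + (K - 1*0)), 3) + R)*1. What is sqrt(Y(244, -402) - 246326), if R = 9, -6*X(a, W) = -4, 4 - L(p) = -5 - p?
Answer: I*sqrt(2216847)/3 ≈ 496.3*I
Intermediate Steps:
L(p) = 9 + p (L(p) = 4 - (-5 - p) = 4 + (5 + p) = 9 + p)
X(a, W) = 2/3 (X(a, W) = -1/6*(-4) = 2/3)
Y(K, G) = 29/3 (Y(K, G) = (2/3 + 9)*1 = (29/3)*1 = 29/3)
sqrt(Y(244, -402) - 246326) = sqrt(29/3 - 246326) = sqrt(-738949/3) = I*sqrt(2216847)/3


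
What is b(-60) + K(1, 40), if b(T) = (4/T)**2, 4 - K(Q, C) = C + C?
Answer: -17099/225 ≈ -75.996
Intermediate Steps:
K(Q, C) = 4 - 2*C (K(Q, C) = 4 - (C + C) = 4 - 2*C)
b(T) = 16/T**2
b(-60) + K(1, 40) = 16/(-60)**2 + (4 - 2*40) = 16*(1/3600) + (4 - 80) = 1/225 - 76 = -17099/225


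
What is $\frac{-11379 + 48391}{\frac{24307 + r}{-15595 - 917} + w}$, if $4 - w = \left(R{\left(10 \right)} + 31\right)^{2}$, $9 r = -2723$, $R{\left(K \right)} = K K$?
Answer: $- \frac{687534912}{318735437} \approx -2.1571$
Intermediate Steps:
$R{\left(K \right)} = K^{2}$
$r = - \frac{2723}{9}$ ($r = \frac{1}{9} \left(-2723\right) = - \frac{2723}{9} \approx -302.56$)
$w = -17157$ ($w = 4 - \left(10^{2} + 31\right)^{2} = 4 - \left(100 + 31\right)^{2} = 4 - 131^{2} = 4 - 17161 = -17157$)
$\frac{-11379 + 48391}{\frac{24307 + r}{-15595 - 917} + w} = \frac{-11379 + 48391}{\frac{24307 - \frac{2723}{9}}{-15595 - 917} - 17157} = \frac{37012}{\frac{216040}{9 \left(-16512\right)} - 17157} = \frac{37012}{\frac{216040}{9} \left(- \frac{1}{16512}\right) - 17157} = \frac{37012}{- \frac{27005}{18576} - 17157} = \frac{37012}{- \frac{318735437}{18576}} = 37012 \left(- \frac{18576}{318735437}\right) = - \frac{687534912}{318735437}$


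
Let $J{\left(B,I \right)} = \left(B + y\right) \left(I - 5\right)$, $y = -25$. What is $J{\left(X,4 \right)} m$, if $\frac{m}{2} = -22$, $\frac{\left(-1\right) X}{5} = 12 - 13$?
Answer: $-880$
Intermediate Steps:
$X = 5$ ($X = - 5 \left(12 - 13\right) = \left(-5\right) \left(-1\right) = 5$)
$J{\left(B,I \right)} = \left(-25 + B\right) \left(-5 + I\right)$ ($J{\left(B,I \right)} = \left(B - 25\right) \left(I - 5\right) = \left(-25 + B\right) \left(-5 + I\right)$)
$m = -44$ ($m = 2 \left(-22\right) = -44$)
$J{\left(X,4 \right)} m = \left(125 - 100 - 25 + 5 \cdot 4\right) \left(-44\right) = \left(125 - 100 - 25 + 20\right) \left(-44\right) = 20 \left(-44\right) = -880$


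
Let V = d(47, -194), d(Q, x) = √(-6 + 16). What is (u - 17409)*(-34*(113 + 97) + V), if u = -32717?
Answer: 357899640 - 50126*√10 ≈ 3.5774e+8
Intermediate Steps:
d(Q, x) = √10
V = √10 ≈ 3.1623
(u - 17409)*(-34*(113 + 97) + V) = (-32717 - 17409)*(-34*(113 + 97) + √10) = -50126*(-34*210 + √10) = -50126*(-7140 + √10) = 357899640 - 50126*√10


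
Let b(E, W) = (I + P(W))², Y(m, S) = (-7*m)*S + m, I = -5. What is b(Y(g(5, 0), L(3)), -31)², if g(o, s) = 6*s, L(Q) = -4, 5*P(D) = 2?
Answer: 279841/625 ≈ 447.75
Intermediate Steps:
P(D) = ⅖ (P(D) = (⅕)*2 = ⅖)
Y(m, S) = m - 7*S*m (Y(m, S) = -7*S*m + m = m - 7*S*m)
b(E, W) = 529/25 (b(E, W) = (-5 + ⅖)² = (-23/5)² = 529/25)
b(Y(g(5, 0), L(3)), -31)² = (529/25)² = 279841/625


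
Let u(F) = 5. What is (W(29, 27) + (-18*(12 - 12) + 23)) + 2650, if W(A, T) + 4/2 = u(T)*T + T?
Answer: 2833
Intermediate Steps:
W(A, T) = -2 + 6*T (W(A, T) = -2 + (5*T + T) = -2 + 6*T)
(W(29, 27) + (-18*(12 - 12) + 23)) + 2650 = ((-2 + 6*27) + (-18*(12 - 12) + 23)) + 2650 = ((-2 + 162) + (-18*0 + 23)) + 2650 = (160 + (0 + 23)) + 2650 = (160 + 23) + 2650 = 183 + 2650 = 2833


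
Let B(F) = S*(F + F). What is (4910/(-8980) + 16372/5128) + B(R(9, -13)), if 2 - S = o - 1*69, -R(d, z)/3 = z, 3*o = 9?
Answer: 1527300449/287809 ≈ 5306.6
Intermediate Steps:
o = 3 (o = (⅓)*9 = 3)
R(d, z) = -3*z
S = 68 (S = 2 - (3 - 1*69) = 2 - (3 - 69) = 2 - 1*(-66) = 2 + 66 = 68)
B(F) = 136*F (B(F) = 68*(F + F) = 68*(2*F) = 136*F)
(4910/(-8980) + 16372/5128) + B(R(9, -13)) = (4910/(-8980) + 16372/5128) + 136*(-3*(-13)) = (4910*(-1/8980) + 16372*(1/5128)) + 136*39 = (-491/898 + 4093/1282) + 5304 = 761513/287809 + 5304 = 1527300449/287809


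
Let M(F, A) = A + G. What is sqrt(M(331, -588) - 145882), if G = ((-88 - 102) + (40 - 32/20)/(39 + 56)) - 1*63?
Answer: I*sqrt(1324171427)/95 ≈ 383.04*I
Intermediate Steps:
G = -119983/475 (G = (-190 + (40 - 32*1/20)/95) - 63 = (-190 + (40 - 8/5)*(1/95)) - 63 = (-190 + (192/5)*(1/95)) - 63 = (-190 + 192/475) - 63 = -90058/475 - 63 = -119983/475 ≈ -252.60)
M(F, A) = -119983/475 + A (M(F, A) = A - 119983/475 = -119983/475 + A)
sqrt(M(331, -588) - 145882) = sqrt((-119983/475 - 588) - 145882) = sqrt(-399283/475 - 145882) = sqrt(-69693233/475) = I*sqrt(1324171427)/95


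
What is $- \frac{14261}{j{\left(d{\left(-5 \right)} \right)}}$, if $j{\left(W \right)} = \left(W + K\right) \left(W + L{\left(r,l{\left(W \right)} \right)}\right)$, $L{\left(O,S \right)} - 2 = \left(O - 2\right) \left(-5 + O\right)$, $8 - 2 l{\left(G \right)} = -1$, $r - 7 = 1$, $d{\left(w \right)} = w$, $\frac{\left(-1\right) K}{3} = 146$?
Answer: $\frac{14261}{6645} \approx 2.1461$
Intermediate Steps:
$K = -438$ ($K = \left(-3\right) 146 = -438$)
$r = 8$ ($r = 7 + 1 = 8$)
$l{\left(G \right)} = \frac{9}{2}$ ($l{\left(G \right)} = 4 - - \frac{1}{2} = 4 + \frac{1}{2} = \frac{9}{2}$)
$L{\left(O,S \right)} = 2 + \left(-5 + O\right) \left(-2 + O\right)$ ($L{\left(O,S \right)} = 2 + \left(O - 2\right) \left(-5 + O\right) = 2 + \left(-2 + O\right) \left(-5 + O\right) = 2 + \left(-5 + O\right) \left(-2 + O\right)$)
$j{\left(W \right)} = \left(-438 + W\right) \left(20 + W\right)$ ($j{\left(W \right)} = \left(W - 438\right) \left(W + \left(12 + 8^{2} - 56\right)\right) = \left(-438 + W\right) \left(W + \left(12 + 64 - 56\right)\right) = \left(-438 + W\right) \left(W + 20\right) = \left(-438 + W\right) \left(20 + W\right)$)
$- \frac{14261}{j{\left(d{\left(-5 \right)} \right)}} = - \frac{14261}{-8760 + \left(-5\right)^{2} - -2090} = - \frac{14261}{-8760 + 25 + 2090} = - \frac{14261}{-6645} = \left(-14261\right) \left(- \frac{1}{6645}\right) = \frac{14261}{6645}$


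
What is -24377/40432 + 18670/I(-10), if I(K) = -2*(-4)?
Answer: 4964937/2128 ≈ 2333.1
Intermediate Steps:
I(K) = 8
-24377/40432 + 18670/I(-10) = -24377/40432 + 18670/8 = -24377*1/40432 + 18670*(1/8) = -1283/2128 + 9335/4 = 4964937/2128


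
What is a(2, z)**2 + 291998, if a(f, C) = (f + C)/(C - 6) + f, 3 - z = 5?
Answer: 292002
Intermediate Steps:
z = -2 (z = 3 - 1*5 = 3 - 5 = -2)
a(f, C) = f + (C + f)/(-6 + C) (a(f, C) = (C + f)/(-6 + C) + f = f + (C + f)/(-6 + C))
a(2, z)**2 + 291998 = ((-2 - 5*2 - 2*2)/(-6 - 2))**2 + 291998 = ((-2 - 10 - 4)/(-8))**2 + 291998 = (-1/8*(-16))**2 + 291998 = 2**2 + 291998 = 4 + 291998 = 292002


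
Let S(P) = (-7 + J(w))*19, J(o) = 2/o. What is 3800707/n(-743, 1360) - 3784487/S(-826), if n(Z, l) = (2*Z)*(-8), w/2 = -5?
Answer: 56887397717/2032848 ≈ 27984.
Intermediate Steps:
w = -10 (w = 2*(-5) = -10)
n(Z, l) = -16*Z
S(P) = -684/5 (S(P) = (-7 + 2/(-10))*19 = (-7 + 2*(-⅒))*19 = (-7 - ⅕)*19 = -36/5*19 = -684/5)
3800707/n(-743, 1360) - 3784487/S(-826) = 3800707/((-16*(-743))) - 3784487/(-684/5) = 3800707/11888 - 3784487*(-5/684) = 3800707*(1/11888) + 18922435/684 = 3800707/11888 + 18922435/684 = 56887397717/2032848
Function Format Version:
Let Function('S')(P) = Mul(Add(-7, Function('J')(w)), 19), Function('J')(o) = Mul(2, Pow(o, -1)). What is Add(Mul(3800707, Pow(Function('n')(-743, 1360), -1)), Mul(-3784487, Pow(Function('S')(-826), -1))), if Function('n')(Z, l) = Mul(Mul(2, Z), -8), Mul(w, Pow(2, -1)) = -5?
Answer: Rational(56887397717, 2032848) ≈ 27984.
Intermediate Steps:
w = -10 (w = Mul(2, -5) = -10)
Function('n')(Z, l) = Mul(-16, Z)
Function('S')(P) = Rational(-684, 5) (Function('S')(P) = Mul(Add(-7, Mul(2, Pow(-10, -1))), 19) = Mul(Add(-7, Mul(2, Rational(-1, 10))), 19) = Mul(Add(-7, Rational(-1, 5)), 19) = Mul(Rational(-36, 5), 19) = Rational(-684, 5))
Add(Mul(3800707, Pow(Function('n')(-743, 1360), -1)), Mul(-3784487, Pow(Function('S')(-826), -1))) = Add(Mul(3800707, Pow(Mul(-16, -743), -1)), Mul(-3784487, Pow(Rational(-684, 5), -1))) = Add(Mul(3800707, Pow(11888, -1)), Mul(-3784487, Rational(-5, 684))) = Add(Mul(3800707, Rational(1, 11888)), Rational(18922435, 684)) = Add(Rational(3800707, 11888), Rational(18922435, 684)) = Rational(56887397717, 2032848)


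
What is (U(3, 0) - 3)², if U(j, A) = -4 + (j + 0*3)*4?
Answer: 25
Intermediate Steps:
U(j, A) = -4 + 4*j (U(j, A) = -4 + (j + 0)*4 = -4 + j*4 = -4 + 4*j)
(U(3, 0) - 3)² = ((-4 + 4*3) - 3)² = ((-4 + 12) - 3)² = (8 - 3)² = 5² = 25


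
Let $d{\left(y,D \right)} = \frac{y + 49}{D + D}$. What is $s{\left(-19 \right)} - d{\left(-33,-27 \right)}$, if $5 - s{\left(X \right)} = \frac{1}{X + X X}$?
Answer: $\frac{5431}{1026} \approx 5.2934$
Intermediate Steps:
$s{\left(X \right)} = 5 - \frac{1}{X + X^{2}}$ ($s{\left(X \right)} = 5 - \frac{1}{X + X X} = 5 - \frac{1}{X + X^{2}}$)
$d{\left(y,D \right)} = \frac{49 + y}{2 D}$
$s{\left(-19 \right)} - d{\left(-33,-27 \right)} = \frac{-1 + 5 \left(-19\right) + 5 \left(-19\right)^{2}}{\left(-19\right) \left(1 - 19\right)} - \frac{49 - 33}{2 \left(-27\right)} = - \frac{-1 - 95 + 5 \cdot 361}{19 \left(-18\right)} - \frac{1}{2} \left(- \frac{1}{27}\right) 16 = \left(- \frac{1}{19}\right) \left(- \frac{1}{18}\right) \left(-1 - 95 + 1805\right) - - \frac{8}{27} = \left(- \frac{1}{19}\right) \left(- \frac{1}{18}\right) 1709 + \frac{8}{27} = \frac{1709}{342} + \frac{8}{27} = \frac{5431}{1026}$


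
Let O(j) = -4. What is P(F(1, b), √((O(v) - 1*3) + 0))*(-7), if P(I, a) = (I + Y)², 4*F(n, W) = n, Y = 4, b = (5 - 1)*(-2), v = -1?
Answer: -2023/16 ≈ -126.44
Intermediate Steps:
b = -8 (b = 4*(-2) = -8)
F(n, W) = n/4
P(I, a) = (4 + I)² (P(I, a) = (I + 4)² = (4 + I)²)
P(F(1, b), √((O(v) - 1*3) + 0))*(-7) = (4 + (¼)*1)²*(-7) = (4 + ¼)²*(-7) = (17/4)²*(-7) = (289/16)*(-7) = -2023/16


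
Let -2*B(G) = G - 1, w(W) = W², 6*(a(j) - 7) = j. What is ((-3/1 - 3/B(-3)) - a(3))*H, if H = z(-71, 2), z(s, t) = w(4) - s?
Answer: -1044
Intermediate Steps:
a(j) = 7 + j/6
B(G) = ½ - G/2 (B(G) = -(G - 1)/2 = -(-1 + G)/2 = ½ - G/2)
z(s, t) = 16 - s (z(s, t) = 4² - s = 16 - s)
H = 87 (H = 16 - 1*(-71) = 16 + 71 = 87)
((-3/1 - 3/B(-3)) - a(3))*H = ((-3/1 - 3/(½ - ½*(-3))) - (7 + (⅙)*3))*87 = ((-3*1 - 3/(½ + 3/2)) - (7 + ½))*87 = ((-3 - 3/2) - 1*15/2)*87 = ((-3 - 3*½) - 15/2)*87 = ((-3 - 3/2) - 15/2)*87 = (-9/2 - 15/2)*87 = -12*87 = -1044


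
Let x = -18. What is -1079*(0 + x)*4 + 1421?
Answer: 79109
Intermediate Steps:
-1079*(0 + x)*4 + 1421 = -1079*(0 - 18)*4 + 1421 = -(-19422)*4 + 1421 = -1079*(-72) + 1421 = 77688 + 1421 = 79109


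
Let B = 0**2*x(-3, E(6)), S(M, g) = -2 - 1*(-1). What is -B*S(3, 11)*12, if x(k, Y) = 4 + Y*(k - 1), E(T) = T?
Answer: 0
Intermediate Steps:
x(k, Y) = 4 + Y*(-1 + k)
S(M, g) = -1 (S(M, g) = -2 + 1 = -1)
B = 0 (B = 0**2*(4 - 1*6 + 6*(-3)) = 0*(4 - 6 - 18) = 0*(-20) = 0)
-B*S(3, 11)*12 = -0*(-1)*12 = -0*12 = -1*0 = 0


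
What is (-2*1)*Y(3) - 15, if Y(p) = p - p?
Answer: -15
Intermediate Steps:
Y(p) = 0
(-2*1)*Y(3) - 15 = -2*1*0 - 15 = -2*0 - 15 = 0 - 15 = -15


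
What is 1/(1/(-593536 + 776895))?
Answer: 183359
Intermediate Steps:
1/(1/(-593536 + 776895)) = 1/(1/183359) = 183359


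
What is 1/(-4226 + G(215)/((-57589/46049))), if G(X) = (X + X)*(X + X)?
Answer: -57589/8757831214 ≈ -6.5757e-6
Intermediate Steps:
G(X) = 4*X² (G(X) = (2*X)*(2*X) = 4*X²)
1/(-4226 + G(215)/((-57589/46049))) = 1/(-4226 + (4*215²)/((-57589/46049))) = 1/(-4226 + (4*46225)/((-57589*1/46049))) = 1/(-4226 + 184900/(-57589/46049)) = 1/(-4226 + 184900*(-46049/57589)) = 1/(-4226 - 8514460100/57589) = 1/(-8757831214/57589) = -57589/8757831214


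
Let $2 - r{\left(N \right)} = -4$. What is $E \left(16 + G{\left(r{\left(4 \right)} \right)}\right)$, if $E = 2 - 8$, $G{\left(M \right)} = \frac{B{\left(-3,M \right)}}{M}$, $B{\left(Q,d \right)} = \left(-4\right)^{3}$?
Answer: $-32$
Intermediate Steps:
$B{\left(Q,d \right)} = -64$
$r{\left(N \right)} = 6$ ($r{\left(N \right)} = 2 - -4 = 2 + 4 = 6$)
$G{\left(M \right)} = - \frac{64}{M}$
$E = -6$ ($E = 2 - 8 = -6$)
$E \left(16 + G{\left(r{\left(4 \right)} \right)}\right) = - 6 \left(16 - \frac{64}{6}\right) = - 6 \left(16 - \frac{32}{3}\right) = \left(-6\right) \frac{16}{3} = -32$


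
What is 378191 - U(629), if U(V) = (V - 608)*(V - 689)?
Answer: 379451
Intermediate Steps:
U(V) = (-689 + V)*(-608 + V) (U(V) = (-608 + V)*(-689 + V) = (-689 + V)*(-608 + V))
378191 - U(629) = 378191 - (418912 + 629**2 - 1297*629) = 378191 - (418912 + 395641 - 815813) = 378191 - 1*(-1260) = 378191 + 1260 = 379451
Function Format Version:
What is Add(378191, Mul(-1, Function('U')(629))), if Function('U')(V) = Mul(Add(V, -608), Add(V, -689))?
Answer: 379451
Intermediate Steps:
Function('U')(V) = Mul(Add(-689, V), Add(-608, V)) (Function('U')(V) = Mul(Add(-608, V), Add(-689, V)) = Mul(Add(-689, V), Add(-608, V)))
Add(378191, Mul(-1, Function('U')(629))) = Add(378191, Mul(-1, Add(418912, Pow(629, 2), Mul(-1297, 629)))) = Add(378191, Mul(-1, Add(418912, 395641, -815813))) = Add(378191, Mul(-1, -1260)) = Add(378191, 1260) = 379451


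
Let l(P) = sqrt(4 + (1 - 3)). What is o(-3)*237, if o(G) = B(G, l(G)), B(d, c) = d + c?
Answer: -711 + 237*sqrt(2) ≈ -375.83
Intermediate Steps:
l(P) = sqrt(2) (l(P) = sqrt(4 - 2) = sqrt(2))
B(d, c) = c + d
o(G) = G + sqrt(2) (o(G) = sqrt(2) + G = G + sqrt(2))
o(-3)*237 = (-3 + sqrt(2))*237 = -711 + 237*sqrt(2)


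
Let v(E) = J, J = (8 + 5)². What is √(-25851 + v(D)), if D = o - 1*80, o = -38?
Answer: I*√25682 ≈ 160.26*I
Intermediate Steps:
D = -118 (D = -38 - 1*80 = -38 - 80 = -118)
J = 169 (J = 13² = 169)
v(E) = 169
√(-25851 + v(D)) = √(-25851 + 169) = √(-25682) = I*√25682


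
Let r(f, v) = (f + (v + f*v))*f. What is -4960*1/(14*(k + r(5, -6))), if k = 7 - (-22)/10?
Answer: 12400/5103 ≈ 2.4299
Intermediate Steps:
k = 46/5 (k = 7 - (-22)/10 = 7 - 1*(-11/5) = 7 + 11/5 = 46/5 ≈ 9.2000)
r(f, v) = f*(f + v + f*v) (r(f, v) = (f + v + f*v)*f = f*(f + v + f*v))
-4960*1/(14*(k + r(5, -6))) = -4960*1/(14*(46/5 + 5*(5 - 6 + 5*(-6)))) = -4960*1/(14*(46/5 + 5*(5 - 6 - 30))) = -4960*1/(14*(46/5 + 5*(-31))) = -4960*1/(14*(46/5 - 155)) = -4960/((-729/5*14)) = -4960/(-10206/5) = -4960*(-5/10206) = 12400/5103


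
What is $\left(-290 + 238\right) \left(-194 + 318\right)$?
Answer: $-6448$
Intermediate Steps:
$\left(-290 + 238\right) \left(-194 + 318\right) = \left(-52\right) 124 = -6448$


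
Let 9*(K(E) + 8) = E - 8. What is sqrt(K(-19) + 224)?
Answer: sqrt(213) ≈ 14.595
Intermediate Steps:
K(E) = -80/9 + E/9 (K(E) = -8 + (E - 8)/9 = -8 + (-8 + E)/9 = -8 + (-8/9 + E/9) = -80/9 + E/9)
sqrt(K(-19) + 224) = sqrt((-80/9 + (1/9)*(-19)) + 224) = sqrt((-80/9 - 19/9) + 224) = sqrt(-11 + 224) = sqrt(213)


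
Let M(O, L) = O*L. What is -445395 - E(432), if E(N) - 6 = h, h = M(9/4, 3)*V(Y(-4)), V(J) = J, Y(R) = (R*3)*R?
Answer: -445725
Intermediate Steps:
Y(R) = 3*R**2 (Y(R) = (3*R)*R = 3*R**2)
M(O, L) = L*O
h = 324 (h = (3*(9/4))*(3*(-4)**2) = (3*(9*(1/4)))*(3*16) = (3*(9/4))*48 = (27/4)*48 = 324)
E(N) = 330 (E(N) = 6 + 324 = 330)
-445395 - E(432) = -445395 - 1*330 = -445395 - 330 = -445725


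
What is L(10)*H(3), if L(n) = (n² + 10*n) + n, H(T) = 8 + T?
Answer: 2310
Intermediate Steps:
L(n) = n² + 11*n
L(10)*H(3) = (10*(11 + 10))*(8 + 3) = (10*21)*11 = 210*11 = 2310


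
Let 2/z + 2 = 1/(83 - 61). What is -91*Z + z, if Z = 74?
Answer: -289606/43 ≈ -6735.0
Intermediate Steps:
z = -44/43 (z = 2/(-2 + 1/(83 - 61)) = 2/(-2 + 1/22) = 2/(-43/22) = 2*(-22/43) = -44/43 ≈ -1.0233)
-91*Z + z = -91*74 - 44/43 = -6734 - 44/43 = -289606/43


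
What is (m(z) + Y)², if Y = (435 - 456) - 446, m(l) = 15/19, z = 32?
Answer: 78464164/361 ≈ 2.1735e+5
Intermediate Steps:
m(l) = 15/19 (m(l) = 15*(1/19) = 15/19)
Y = -467 (Y = -21 - 446 = -467)
(m(z) + Y)² = (15/19 - 467)² = (-8858/19)² = 78464164/361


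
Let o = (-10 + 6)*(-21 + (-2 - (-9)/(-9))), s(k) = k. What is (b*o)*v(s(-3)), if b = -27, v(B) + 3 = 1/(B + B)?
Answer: 8208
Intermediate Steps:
v(B) = -3 + 1/(2*B) (v(B) = -3 + 1/(B + B) = -3 + 1/(2*B))
o = 96 (o = -4*(-21 + (-2 - (-9)*(-1)/9)) = -4*(-21 + (-2 - 1*1)) = -4*(-21 + (-2 - 1)) = -4*(-21 - 3) = -4*(-24) = 96)
(b*o)*v(s(-3)) = (-27*96)*(-3 + (½)/(-3)) = -2592*(-3 + (½)*(-⅓)) = -2592*(-3 - ⅙) = -2592*(-19/6) = 8208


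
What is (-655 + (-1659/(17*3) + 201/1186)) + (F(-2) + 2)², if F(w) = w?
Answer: -13858551/20162 ≈ -687.36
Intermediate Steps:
(-655 + (-1659/(17*3) + 201/1186)) + (F(-2) + 2)² = (-655 + (-1659/(17*3) + 201/1186)) + (-2 + 2)² = (-655 + (-1659/51 + 201*(1/1186))) + 0² = (-655 + (-1659*1/51 + 201/1186)) + 0 = (-655 + (-553/17 + 201/1186)) + 0 = (-655 - 652441/20162) + 0 = -13858551/20162 + 0 = -13858551/20162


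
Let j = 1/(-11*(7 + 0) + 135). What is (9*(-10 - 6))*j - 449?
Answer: -13093/29 ≈ -451.48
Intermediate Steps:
j = 1/58 (j = 1/(-11*7 + 135) = 1/(-77 + 135) = 1/58 ≈ 0.017241)
(9*(-10 - 6))*j - 449 = (9*(-10 - 6))*(1/58) - 449 = (9*(-16))*(1/58) - 449 = -144*1/58 - 449 = -72/29 - 449 = -13093/29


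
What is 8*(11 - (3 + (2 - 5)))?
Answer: 88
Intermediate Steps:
8*(11 - (3 + (2 - 5))) = 8*(11 - (3 - 3)) = 8*(11 - 1*0) = 8*(11 + 0) = 8*11 = 88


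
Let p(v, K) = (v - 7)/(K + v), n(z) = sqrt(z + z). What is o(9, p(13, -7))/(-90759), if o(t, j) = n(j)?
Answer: -sqrt(2)/90759 ≈ -1.5582e-5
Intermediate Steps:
n(z) = sqrt(2)*sqrt(z) (n(z) = sqrt(2*z) = sqrt(2)*sqrt(z))
p(v, K) = (-7 + v)/(K + v)
o(t, j) = sqrt(2)*sqrt(j)
o(9, p(13, -7))/(-90759) = (sqrt(2)*sqrt((-7 + 13)/(-7 + 13)))/(-90759) = (sqrt(2)*sqrt(6/6))*(-1/90759) = (sqrt(2)*sqrt((1/6)*6))*(-1/90759) = (sqrt(2)*sqrt(1))*(-1/90759) = (sqrt(2)*1)*(-1/90759) = sqrt(2)*(-1/90759) = -sqrt(2)/90759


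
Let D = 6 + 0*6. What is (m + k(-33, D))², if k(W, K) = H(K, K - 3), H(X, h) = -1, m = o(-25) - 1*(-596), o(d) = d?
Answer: 324900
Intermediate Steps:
D = 6 (D = 6 + 0 = 6)
m = 571 (m = -25 - 1*(-596) = -25 + 596 = 571)
k(W, K) = -1
(m + k(-33, D))² = (571 - 1)² = 570² = 324900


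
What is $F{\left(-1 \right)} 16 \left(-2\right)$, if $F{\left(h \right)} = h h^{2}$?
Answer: $32$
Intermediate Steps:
$F{\left(h \right)} = h^{3}$
$F{\left(-1 \right)} 16 \left(-2\right) = \left(-1\right)^{3} \cdot 16 \left(-2\right) = \left(-1\right) 16 \left(-2\right) = \left(-16\right) \left(-2\right) = 32$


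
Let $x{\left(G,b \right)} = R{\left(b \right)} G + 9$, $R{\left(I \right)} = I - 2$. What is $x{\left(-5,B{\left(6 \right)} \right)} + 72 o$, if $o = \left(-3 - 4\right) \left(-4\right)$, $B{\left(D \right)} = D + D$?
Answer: $1975$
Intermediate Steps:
$B{\left(D \right)} = 2 D$
$R{\left(I \right)} = -2 + I$
$o = 28$ ($o = \left(-7\right) \left(-4\right) = 28$)
$x{\left(G,b \right)} = 9 + G \left(-2 + b\right)$ ($x{\left(G,b \right)} = \left(-2 + b\right) G + 9 = G \left(-2 + b\right) + 9 = 9 + G \left(-2 + b\right)$)
$x{\left(-5,B{\left(6 \right)} \right)} + 72 o = \left(9 - 5 \left(-2 + 2 \cdot 6\right)\right) + 72 \cdot 28 = \left(9 - 5 \left(-2 + 12\right)\right) + 2016 = \left(9 - 50\right) + 2016 = -41 + 2016 = 1975$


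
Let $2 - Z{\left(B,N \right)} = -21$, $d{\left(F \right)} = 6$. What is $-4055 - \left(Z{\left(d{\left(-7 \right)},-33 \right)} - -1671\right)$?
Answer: $-5749$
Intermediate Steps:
$Z{\left(B,N \right)} = 23$ ($Z{\left(B,N \right)} = 2 - -21 = 2 + 21 = 23$)
$-4055 - \left(Z{\left(d{\left(-7 \right)},-33 \right)} - -1671\right) = -4055 - \left(23 - -1671\right) = -4055 - \left(23 + 1671\right) = -4055 - 1694 = -5749$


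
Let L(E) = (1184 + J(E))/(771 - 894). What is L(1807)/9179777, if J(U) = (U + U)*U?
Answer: -6531682/1129112571 ≈ -0.0057848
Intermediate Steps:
J(U) = 2*U² (J(U) = (2*U)*U = 2*U²)
L(E) = -1184/123 - 2*E²/123 (L(E) = (1184 + 2*E²)/(771 - 894) = (1184 + 2*E²)/(-123) = (1184 + 2*E²)*(-1/123) = -1184/123 - 2*E²/123)
L(1807)/9179777 = (-1184/123 - 2/123*1807²)/9179777 = (-1184/123 - 2/123*3265249)*(1/9179777) = (-1184/123 - 6530498/123)*(1/9179777) = -6531682/123*1/9179777 = -6531682/1129112571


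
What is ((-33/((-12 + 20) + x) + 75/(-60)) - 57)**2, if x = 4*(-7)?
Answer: 80089/25 ≈ 3203.6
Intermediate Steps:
x = -28
((-33/((-12 + 20) + x) + 75/(-60)) - 57)**2 = ((-33/((-12 + 20) - 28) + 75/(-60)) - 57)**2 = ((-33/(8 - 28) + 75*(-1/60)) - 57)**2 = ((-33/(-20) - 5/4) - 57)**2 = ((-33*(-1/20) - 5/4) - 57)**2 = ((33/20 - 5/4) - 57)**2 = (2/5 - 57)**2 = (-283/5)**2 = 80089/25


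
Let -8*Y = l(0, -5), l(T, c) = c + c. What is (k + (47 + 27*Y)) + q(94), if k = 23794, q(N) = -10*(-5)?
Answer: 95699/4 ≈ 23925.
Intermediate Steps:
l(T, c) = 2*c
q(N) = 50
Y = 5/4 (Y = -(-5)/4 = -1/8*(-10) = 5/4 ≈ 1.2500)
(k + (47 + 27*Y)) + q(94) = (23794 + (47 + 27*(5/4))) + 50 = (23794 + (47 + 135/4)) + 50 = (23794 + 323/4) + 50 = 95499/4 + 50 = 95699/4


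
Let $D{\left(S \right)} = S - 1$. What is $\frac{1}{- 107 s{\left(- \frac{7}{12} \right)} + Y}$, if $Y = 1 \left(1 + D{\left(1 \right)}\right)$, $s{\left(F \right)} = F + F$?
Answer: $\frac{6}{755} \approx 0.007947$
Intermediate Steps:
$D{\left(S \right)} = -1 + S$ ($D{\left(S \right)} = S - 1 = -1 + S$)
$s{\left(F \right)} = 2 F$
$Y = 1$ ($Y = 1 \left(1 + \left(-1 + 1\right)\right) = 1 \left(1 + 0\right) = 1 \cdot 1 = 1$)
$\frac{1}{- 107 s{\left(- \frac{7}{12} \right)} + Y} = \frac{1}{- 107 \cdot 2 \left(- \frac{7}{12}\right) + 1} = \frac{1}{\left(-107\right) \left(- \frac{7}{6}\right) + 1} = \frac{1}{\frac{749}{6} + 1} = \frac{1}{\frac{755}{6}} = \frac{6}{755}$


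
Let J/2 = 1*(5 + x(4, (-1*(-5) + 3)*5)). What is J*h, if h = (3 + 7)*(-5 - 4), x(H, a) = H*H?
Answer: -3780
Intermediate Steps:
x(H, a) = H²
h = -90 (h = 10*(-9) = -90)
J = 42 (J = 2*(1*(5 + 4²)) = 2*(1*(5 + 16)) = 2*(1*21) = 2*21 = 42)
J*h = 42*(-90) = -3780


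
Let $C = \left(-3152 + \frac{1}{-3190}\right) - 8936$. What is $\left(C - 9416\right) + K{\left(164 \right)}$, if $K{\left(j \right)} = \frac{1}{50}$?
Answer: $- \frac{171494243}{7975} \approx -21504.0$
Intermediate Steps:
$K{\left(j \right)} = \frac{1}{50}$
$C = - \frac{38560721}{3190}$ ($C = \left(-3152 - \frac{1}{3190}\right) - 8936 = - \frac{10054881}{3190} - 8936 = - \frac{38560721}{3190} \approx -12088.0$)
$\left(C - 9416\right) + K{\left(164 \right)} = \left(- \frac{38560721}{3190} - 9416\right) + \frac{1}{50} = - \frac{68597761}{3190} + \frac{1}{50} = - \frac{171494243}{7975}$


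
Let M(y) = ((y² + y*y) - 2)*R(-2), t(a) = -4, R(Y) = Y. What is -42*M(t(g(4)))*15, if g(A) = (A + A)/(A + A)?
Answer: 37800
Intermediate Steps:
g(A) = 1 (g(A) = (2*A)/((2*A)) = (2*A)*(1/(2*A)) = 1)
M(y) = 4 - 4*y² (M(y) = ((y² + y*y) - 2)*(-2) = ((y² + y²) - 2)*(-2) = (2*y² - 2)*(-2) = (-2 + 2*y²)*(-2) = 4 - 4*y²)
-42*M(t(g(4)))*15 = -42*(4 - 4*(-4)²)*15 = -42*(4 - 4*16)*15 = -42*(4 - 64)*15 = -42*(-60)*15 = 2520*15 = 37800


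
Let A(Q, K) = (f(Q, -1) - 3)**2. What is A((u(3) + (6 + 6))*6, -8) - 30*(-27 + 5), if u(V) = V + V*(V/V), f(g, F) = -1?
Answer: 676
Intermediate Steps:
u(V) = 2*V (u(V) = V + V*1 = V + V = 2*V)
A(Q, K) = 16 (A(Q, K) = (-1 - 3)**2 = (-4)**2 = 16)
A((u(3) + (6 + 6))*6, -8) - 30*(-27 + 5) = 16 - 30*(-27 + 5) = 16 - 30*(-22) = 16 + 660 = 676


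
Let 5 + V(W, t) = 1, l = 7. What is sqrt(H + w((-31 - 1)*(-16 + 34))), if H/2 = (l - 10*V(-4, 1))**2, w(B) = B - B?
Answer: 47*sqrt(2) ≈ 66.468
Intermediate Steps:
V(W, t) = -4 (V(W, t) = -5 + 1 = -4)
w(B) = 0
H = 4418 (H = 2*(7 - 10*(-4))**2 = 2*(7 + 40)**2 = 2*47**2 = 2*2209 = 4418)
sqrt(H + w((-31 - 1)*(-16 + 34))) = sqrt(4418 + 0) = sqrt(4418) = 47*sqrt(2)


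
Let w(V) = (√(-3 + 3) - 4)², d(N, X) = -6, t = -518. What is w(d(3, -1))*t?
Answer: -8288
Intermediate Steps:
w(V) = 16 (w(V) = (√0 - 4)² = (0 - 4)² = (-4)² = 16)
w(d(3, -1))*t = 16*(-518) = -8288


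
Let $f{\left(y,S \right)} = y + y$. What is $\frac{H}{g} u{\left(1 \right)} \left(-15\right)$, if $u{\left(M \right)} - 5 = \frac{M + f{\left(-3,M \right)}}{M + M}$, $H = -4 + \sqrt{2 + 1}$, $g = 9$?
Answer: $\frac{50}{3} - \frac{25 \sqrt{3}}{6} \approx 9.4498$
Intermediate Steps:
$f{\left(y,S \right)} = 2 y$
$H = -4 + \sqrt{3} \approx -2.2679$
$u{\left(M \right)} = 5 + \frac{-6 + M}{2 M}$ ($u{\left(M \right)} = 5 + \frac{M + 2 \left(-3\right)}{M + M} = 5 + \frac{M - 6}{2 M} = 5 + \left(-6 + M\right) \frac{1}{2 M} = 5 + \frac{-6 + M}{2 M}$)
$\frac{H}{g} u{\left(1 \right)} \left(-15\right) = \frac{-4 + \sqrt{3}}{9} \left(\frac{11}{2} - \frac{3}{1}\right) \left(-15\right) = \left(-4 + \sqrt{3}\right) \frac{1}{9} \left(\frac{11}{2} - 3\right) \left(-15\right) = \left(- \frac{4}{9} + \frac{\sqrt{3}}{9}\right) \left(\frac{11}{2} - 3\right) \left(-15\right) = \left(- \frac{4}{9} + \frac{\sqrt{3}}{9}\right) \frac{5}{2} \left(-15\right) = \left(- \frac{10}{9} + \frac{5 \sqrt{3}}{18}\right) \left(-15\right) = \frac{50}{3} - \frac{25 \sqrt{3}}{6}$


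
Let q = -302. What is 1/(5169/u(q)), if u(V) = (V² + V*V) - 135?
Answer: 182273/5169 ≈ 35.263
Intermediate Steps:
u(V) = -135 + 2*V² (u(V) = (V² + V²) - 135 = 2*V² - 135 = -135 + 2*V²)
1/(5169/u(q)) = 1/(5169/(-135 + 2*(-302)²)) = 1/(5169/(-135 + 2*91204)) = 1/(5169/(-135 + 182408)) = 1/(5169/182273) = 182273/5169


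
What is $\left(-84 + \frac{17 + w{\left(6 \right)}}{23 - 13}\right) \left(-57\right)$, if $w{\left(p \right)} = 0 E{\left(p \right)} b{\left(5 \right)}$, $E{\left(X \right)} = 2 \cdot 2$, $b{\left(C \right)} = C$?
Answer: $\frac{46911}{10} \approx 4691.1$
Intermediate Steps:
$E{\left(X \right)} = 4$
$w{\left(p \right)} = 0$ ($w{\left(p \right)} = 0 \cdot 4 \cdot 5 = 0 \cdot 5 = 0$)
$\left(-84 + \frac{17 + w{\left(6 \right)}}{23 - 13}\right) \left(-57\right) = \left(-84 + \frac{17 + 0}{23 - 13}\right) \left(-57\right) = \left(-84 + \frac{17}{10}\right) \left(-57\right) = \left(- \frac{823}{10}\right) \left(-57\right) = \frac{46911}{10}$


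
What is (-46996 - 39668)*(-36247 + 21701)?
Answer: 1260614544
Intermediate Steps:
(-46996 - 39668)*(-36247 + 21701) = -86664*(-14546) = 1260614544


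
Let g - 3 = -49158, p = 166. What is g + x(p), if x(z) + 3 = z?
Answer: -48992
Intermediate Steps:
x(z) = -3 + z
g = -49155 (g = 3 - 49158 = -49155)
g + x(p) = -49155 + (-3 + 166) = -49155 + 163 = -48992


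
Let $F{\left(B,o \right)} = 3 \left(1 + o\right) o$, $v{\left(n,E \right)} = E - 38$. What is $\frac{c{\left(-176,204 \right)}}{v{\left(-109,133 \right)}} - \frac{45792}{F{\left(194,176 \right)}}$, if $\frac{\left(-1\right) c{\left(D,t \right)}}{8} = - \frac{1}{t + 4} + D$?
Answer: $\frac{22973781}{1603030} \approx 14.331$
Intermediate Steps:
$v{\left(n,E \right)} = -38 + E$
$F{\left(B,o \right)} = o \left(3 + 3 o\right)$ ($F{\left(B,o \right)} = \left(3 + 3 o\right) o = o \left(3 + 3 o\right)$)
$c{\left(D,t \right)} = - 8 D + \frac{8}{4 + t}$ ($c{\left(D,t \right)} = - 8 \left(- \frac{1}{t + 4} + D\right) = - 8 \left(- \frac{1}{4 + t} + D\right) = - 8 \left(D - \frac{1}{4 + t}\right) = - 8 D + \frac{8}{4 + t}$)
$\frac{c{\left(-176,204 \right)}}{v{\left(-109,133 \right)}} - \frac{45792}{F{\left(194,176 \right)}} = \frac{8 \frac{1}{4 + 204} \left(1 - -704 - \left(-176\right) 204\right)}{-38 + 133} - \frac{45792}{3 \cdot 176 \left(1 + 176\right)} = \frac{8 \cdot \frac{1}{208} \left(1 + 704 + 35904\right)}{95} - \frac{45792}{3 \cdot 176 \cdot 177} = 8 \cdot \frac{1}{208} \cdot 36609 \cdot \frac{1}{95} - \frac{45792}{93456} = \frac{36609}{26} \cdot \frac{1}{95} - \frac{318}{649} = \frac{36609}{2470} - \frac{318}{649} = \frac{22973781}{1603030}$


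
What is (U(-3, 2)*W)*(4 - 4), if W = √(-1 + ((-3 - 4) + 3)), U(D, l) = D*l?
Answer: 0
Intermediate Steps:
W = I*√5 (W = √(-1 + (-7 + 3)) = √(-1 - 4) = √(-5) = I*√5 ≈ 2.2361*I)
(U(-3, 2)*W)*(4 - 4) = ((-3*2)*(I*√5))*(4 - 4) = -6*I*√5*0 = 0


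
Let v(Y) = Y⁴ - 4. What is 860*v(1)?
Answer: -2580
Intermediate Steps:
v(Y) = -4 + Y⁴
860*v(1) = 860*(-4 + 1⁴) = 860*(-4 + 1) = 860*(-3) = -2580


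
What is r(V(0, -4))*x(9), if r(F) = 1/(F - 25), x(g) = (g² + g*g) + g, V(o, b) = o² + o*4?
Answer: -171/25 ≈ -6.8400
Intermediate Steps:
V(o, b) = o² + 4*o
x(g) = g + 2*g² (x(g) = (g² + g²) + g = 2*g² + g = g + 2*g²)
r(F) = 1/(-25 + F)
r(V(0, -4))*x(9) = (9*(1 + 2*9))/(-25 + 0*(4 + 0)) = (9*(1 + 18))/(-25 + 0*4) = (9*19)/(-25 + 0) = 171/(-25) = -1/25*171 = -171/25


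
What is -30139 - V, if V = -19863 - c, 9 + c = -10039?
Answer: -20324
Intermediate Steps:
c = -10048 (c = -9 - 10039 = -10048)
V = -9815 (V = -19863 - 1*(-10048) = -19863 + 10048 = -9815)
-30139 - V = -30139 - 1*(-9815) = -30139 + 9815 = -20324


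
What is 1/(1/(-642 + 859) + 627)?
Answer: 217/136060 ≈ 0.0015949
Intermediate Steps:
1/(1/(-642 + 859) + 627) = 1/(1/217 + 627) = 1/(136060/217) = 217/136060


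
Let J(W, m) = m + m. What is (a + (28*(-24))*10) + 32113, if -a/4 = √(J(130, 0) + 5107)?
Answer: 25393 - 4*√5107 ≈ 25107.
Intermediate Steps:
J(W, m) = 2*m
a = -4*√5107 (a = -4*√(2*0 + 5107) = -4*√(0 + 5107) = -4*√5107 ≈ -285.85)
(a + (28*(-24))*10) + 32113 = (-4*√5107 + (28*(-24))*10) + 32113 = (-4*√5107 - 672*10) + 32113 = (-4*√5107 - 6720) + 32113 = (-6720 - 4*√5107) + 32113 = 25393 - 4*√5107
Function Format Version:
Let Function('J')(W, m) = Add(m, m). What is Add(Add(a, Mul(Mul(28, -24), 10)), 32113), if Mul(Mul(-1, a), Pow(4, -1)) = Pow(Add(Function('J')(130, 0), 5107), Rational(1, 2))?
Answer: Add(25393, Mul(-4, Pow(5107, Rational(1, 2)))) ≈ 25107.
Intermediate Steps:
Function('J')(W, m) = Mul(2, m)
a = Mul(-4, Pow(5107, Rational(1, 2))) (a = Mul(-4, Pow(Add(Mul(2, 0), 5107), Rational(1, 2))) = Mul(-4, Pow(Add(0, 5107), Rational(1, 2))) = Mul(-4, Pow(5107, Rational(1, 2))) ≈ -285.85)
Add(Add(a, Mul(Mul(28, -24), 10)), 32113) = Add(Add(Mul(-4, Pow(5107, Rational(1, 2))), Mul(Mul(28, -24), 10)), 32113) = Add(Add(Mul(-4, Pow(5107, Rational(1, 2))), Mul(-672, 10)), 32113) = Add(Add(Mul(-4, Pow(5107, Rational(1, 2))), -6720), 32113) = Add(Add(-6720, Mul(-4, Pow(5107, Rational(1, 2)))), 32113) = Add(25393, Mul(-4, Pow(5107, Rational(1, 2))))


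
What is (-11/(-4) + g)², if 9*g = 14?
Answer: 24025/1296 ≈ 18.538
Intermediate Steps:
g = 14/9 (g = (⅑)*14 = 14/9 ≈ 1.5556)
(-11/(-4) + g)² = (-11/(-4) + 14/9)² = (-11*(-¼) + 14/9)² = (11/4 + 14/9)² = (155/36)² = 24025/1296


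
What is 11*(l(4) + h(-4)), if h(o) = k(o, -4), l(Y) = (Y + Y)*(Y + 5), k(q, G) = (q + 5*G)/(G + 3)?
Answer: 1056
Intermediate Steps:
k(q, G) = (q + 5*G)/(3 + G)
l(Y) = 2*Y*(5 + Y) (l(Y) = (2*Y)*(5 + Y) = 2*Y*(5 + Y))
h(o) = 20 - o (h(o) = (o + 5*(-4))/(3 - 4) = (o - 20)/(-1) = -(-20 + o) = 20 - o)
11*(l(4) + h(-4)) = 11*(2*4*(5 + 4) + (20 - 1*(-4))) = 11*(2*4*9 + (20 + 4)) = 11*(72 + 24) = 11*96 = 1056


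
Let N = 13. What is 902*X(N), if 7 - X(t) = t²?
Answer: -146124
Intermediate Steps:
X(t) = 7 - t²
902*X(N) = 902*(7 - 1*13²) = 902*(7 - 1*169) = 902*(7 - 169) = 902*(-162) = -146124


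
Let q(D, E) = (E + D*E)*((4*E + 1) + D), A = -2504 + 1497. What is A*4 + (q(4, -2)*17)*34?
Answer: 13312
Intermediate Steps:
A = -1007
q(D, E) = (E + D*E)*(1 + D + 4*E) (q(D, E) = (E + D*E)*((1 + 4*E) + D) = (E + D*E)*(1 + D + 4*E))
A*4 + (q(4, -2)*17)*34 = -1007*4 + (-2*(1 + 4**2 + 2*4 + 4*(-2) + 4*4*(-2))*17)*34 = -4028 + (-2*(1 + 16 + 8 - 8 - 32)*17)*34 = -4028 + (-2*(-15)*17)*34 = -4028 + (30*17)*34 = -4028 + 510*34 = -4028 + 17340 = 13312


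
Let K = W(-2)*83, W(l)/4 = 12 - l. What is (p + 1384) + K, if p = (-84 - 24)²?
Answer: 17696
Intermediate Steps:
W(l) = 48 - 4*l (W(l) = 4*(12 - l) = 48 - 4*l)
K = 4648 (K = (48 - 4*(-2))*83 = (48 + 8)*83 = 56*83 = 4648)
p = 11664 (p = (-108)² = 11664)
(p + 1384) + K = (11664 + 1384) + 4648 = 13048 + 4648 = 17696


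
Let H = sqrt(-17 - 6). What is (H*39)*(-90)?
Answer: -3510*I*sqrt(23) ≈ -16833.0*I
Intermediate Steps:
H = I*sqrt(23) (H = sqrt(-23) = I*sqrt(23) ≈ 4.7958*I)
(H*39)*(-90) = ((I*sqrt(23))*39)*(-90) = (39*I*sqrt(23))*(-90) = -3510*I*sqrt(23)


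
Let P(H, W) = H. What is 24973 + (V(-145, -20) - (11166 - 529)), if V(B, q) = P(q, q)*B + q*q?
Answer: 17636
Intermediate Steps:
V(B, q) = q² + B*q (V(B, q) = q*B + q*q = B*q + q² = q² + B*q)
24973 + (V(-145, -20) - (11166 - 529)) = 24973 + (-20*(-145 - 20) - (11166 - 529)) = 24973 + (-20*(-165) - 1*10637) = 24973 + (3300 - 10637) = 24973 - 7337 = 17636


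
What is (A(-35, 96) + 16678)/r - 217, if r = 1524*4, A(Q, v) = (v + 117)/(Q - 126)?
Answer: -210291007/981456 ≈ -214.26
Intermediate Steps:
A(Q, v) = (117 + v)/(-126 + Q)
r = 6096
(A(-35, 96) + 16678)/r - 217 = ((117 + 96)/(-126 - 35) + 16678)/6096 - 217 = (213/(-161) + 16678)*(1/6096) - 217 = (-1/161*213 + 16678)*(1/6096) - 217 = (-213/161 + 16678)*(1/6096) - 217 = (2684945/161)*(1/6096) - 217 = 2684945/981456 - 217 = -210291007/981456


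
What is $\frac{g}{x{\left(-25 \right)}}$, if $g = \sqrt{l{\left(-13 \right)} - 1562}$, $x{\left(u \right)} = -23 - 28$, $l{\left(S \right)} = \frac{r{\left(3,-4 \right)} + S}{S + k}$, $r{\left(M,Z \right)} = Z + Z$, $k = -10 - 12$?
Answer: $- \frac{i \sqrt{39035}}{255} \approx - 0.7748 i$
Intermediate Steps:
$k = -22$ ($k = -10 - 12 = -22$)
$r{\left(M,Z \right)} = 2 Z$
$l{\left(S \right)} = \frac{-8 + S}{-22 + S}$ ($l{\left(S \right)} = \frac{2 \left(-4\right) + S}{S - 22} = \frac{-8 + S}{-22 + S}$)
$x{\left(u \right)} = -51$
$g = \frac{i \sqrt{39035}}{5}$ ($g = \sqrt{\frac{-8 - 13}{-22 - 13} - 1562} = \sqrt{\frac{1}{-35} \left(-21\right) - 1562} = \sqrt{\left(- \frac{1}{35}\right) \left(-21\right) - 1562} = \sqrt{\frac{3}{5} - 1562} = \sqrt{- \frac{7807}{5}} = \frac{i \sqrt{39035}}{5} \approx 39.515 i$)
$\frac{g}{x{\left(-25 \right)}} = \frac{\frac{1}{5} i \sqrt{39035}}{-51} = \frac{i \sqrt{39035}}{5} \left(- \frac{1}{51}\right) = - \frac{i \sqrt{39035}}{255}$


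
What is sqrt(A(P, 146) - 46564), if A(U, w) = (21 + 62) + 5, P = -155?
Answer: 6*I*sqrt(1291) ≈ 215.58*I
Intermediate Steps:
A(U, w) = 88 (A(U, w) = 83 + 5 = 88)
sqrt(A(P, 146) - 46564) = sqrt(88 - 46564) = sqrt(-46476) = 6*I*sqrt(1291)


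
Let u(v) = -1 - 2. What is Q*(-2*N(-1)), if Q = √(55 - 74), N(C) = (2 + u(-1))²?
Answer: -2*I*√19 ≈ -8.7178*I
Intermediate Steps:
u(v) = -3
N(C) = 1 (N(C) = (2 - 3)² = (-1)² = 1)
Q = I*√19 (Q = √(-19) = I*√19 ≈ 4.3589*I)
Q*(-2*N(-1)) = (I*√19)*(-2*1) = (I*√19)*(-2) = -2*I*√19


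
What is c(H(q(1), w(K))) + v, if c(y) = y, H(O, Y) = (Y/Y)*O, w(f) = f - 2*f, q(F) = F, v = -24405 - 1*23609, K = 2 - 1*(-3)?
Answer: -48013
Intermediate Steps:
K = 5 (K = 2 + 3 = 5)
v = -48014 (v = -24405 - 23609 = -48014)
w(f) = -f
H(O, Y) = O (H(O, Y) = 1*O = O)
c(H(q(1), w(K))) + v = 1 - 48014 = -48013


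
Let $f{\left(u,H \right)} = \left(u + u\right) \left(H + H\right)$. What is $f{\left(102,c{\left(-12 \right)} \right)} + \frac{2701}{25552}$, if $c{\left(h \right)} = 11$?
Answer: $\frac{114680077}{25552} \approx 4488.1$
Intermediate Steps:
$f{\left(u,H \right)} = 4 H u$ ($f{\left(u,H \right)} = 2 u 2 H = 4 H u$)
$f{\left(102,c{\left(-12 \right)} \right)} + \frac{2701}{25552} = 4 \cdot 11 \cdot 102 + \frac{2701}{25552} = 4488 + 2701 \cdot \frac{1}{25552} = 4488 + \frac{2701}{25552} = \frac{114680077}{25552}$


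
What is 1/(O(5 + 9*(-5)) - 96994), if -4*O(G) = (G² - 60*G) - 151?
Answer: -4/391825 ≈ -1.0209e-5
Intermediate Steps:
O(G) = 151/4 + 15*G - G²/4 (O(G) = -((G² - 60*G) - 151)/4 = -(-151 + G² - 60*G)/4 = 151/4 + 15*G - G²/4)
1/(O(5 + 9*(-5)) - 96994) = 1/((151/4 + 15*(5 + 9*(-5)) - (5 + 9*(-5))²/4) - 96994) = 1/((151/4 + 15*(5 - 45) - (5 - 45)²/4) - 96994) = 1/((151/4 + 15*(-40) - ¼*(-40)²) - 96994) = 1/((151/4 - 600 - ¼*1600) - 96994) = 1/((151/4 - 600 - 400) - 96994) = 1/(-3849/4 - 96994) = 1/(-391825/4) = -4/391825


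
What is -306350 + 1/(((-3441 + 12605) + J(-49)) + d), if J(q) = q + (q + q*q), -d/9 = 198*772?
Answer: -417934004951/1364237 ≈ -3.0635e+5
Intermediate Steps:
d = -1375704 (d = -1782*772 = -9*152856 = -1375704)
J(q) = q² + 2*q (J(q) = q + (q + q²) = q² + 2*q)
-306350 + 1/(((-3441 + 12605) + J(-49)) + d) = -306350 + 1/(((-3441 + 12605) - 49*(2 - 49)) - 1375704) = -306350 + 1/((9164 - 49*(-47)) - 1375704) = -306350 + 1/((9164 + 2303) - 1375704) = -306350 + 1/(11467 - 1375704) = -306350 + 1/(-1364237) = -306350 - 1/1364237 = -417934004951/1364237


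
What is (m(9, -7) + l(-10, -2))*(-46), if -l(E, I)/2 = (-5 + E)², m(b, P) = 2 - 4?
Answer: 20792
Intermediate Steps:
m(b, P) = -2
l(E, I) = -2*(-5 + E)²
(m(9, -7) + l(-10, -2))*(-46) = (-2 - 2*(-5 - 10)²)*(-46) = (-2 - 2*(-15)²)*(-46) = (-2 - 2*225)*(-46) = (-2 - 450)*(-46) = -452*(-46) = 20792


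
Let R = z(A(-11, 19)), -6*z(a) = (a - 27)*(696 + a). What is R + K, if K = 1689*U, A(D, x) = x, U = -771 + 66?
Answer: -3569375/3 ≈ -1.1898e+6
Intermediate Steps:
U = -705
z(a) = -(-27 + a)*(696 + a)/6 (z(a) = -(a - 27)*(696 + a)/6 = -(-27 + a)*(696 + a)/6)
R = 2860/3 (R = 3132 - 223/2*19 - 1/6*19**2 = 3132 - 4237/2 - 1/6*361 = 3132 - 4237/2 - 361/6 = 2860/3 ≈ 953.33)
K = -1190745 (K = 1689*(-705) = -1190745)
R + K = 2860/3 - 1190745 = -3569375/3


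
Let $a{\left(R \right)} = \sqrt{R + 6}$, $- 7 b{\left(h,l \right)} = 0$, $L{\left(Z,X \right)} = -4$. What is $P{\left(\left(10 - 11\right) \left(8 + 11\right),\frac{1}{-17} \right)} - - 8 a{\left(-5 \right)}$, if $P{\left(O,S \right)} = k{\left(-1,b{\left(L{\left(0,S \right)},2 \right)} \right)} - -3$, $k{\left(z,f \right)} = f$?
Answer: $11$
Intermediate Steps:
$b{\left(h,l \right)} = 0$ ($b{\left(h,l \right)} = \left(- \frac{1}{7}\right) 0 = 0$)
$a{\left(R \right)} = \sqrt{6 + R}$
$P{\left(O,S \right)} = 3$ ($P{\left(O,S \right)} = 0 - -3 = 0 + 3 = 3$)
$P{\left(\left(10 - 11\right) \left(8 + 11\right),\frac{1}{-17} \right)} - - 8 a{\left(-5 \right)} = 3 - - 8 \sqrt{6 - 5} = 3 - - 8 \sqrt{1} = 3 - \left(-8\right) 1 = 3 - -8 = 3 + 8 = 11$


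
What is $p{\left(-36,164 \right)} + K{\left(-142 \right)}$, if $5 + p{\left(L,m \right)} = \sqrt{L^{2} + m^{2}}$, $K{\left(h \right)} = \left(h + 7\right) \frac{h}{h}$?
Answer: $-140 + 4 \sqrt{1762} \approx 27.905$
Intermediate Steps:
$K{\left(h \right)} = 7 + h$ ($K{\left(h \right)} = \left(7 + h\right) 1 = 7 + h$)
$p{\left(L,m \right)} = -5 + \sqrt{L^{2} + m^{2}}$
$p{\left(-36,164 \right)} + K{\left(-142 \right)} = \left(-5 + \sqrt{\left(-36\right)^{2} + 164^{2}}\right) + \left(7 - 142\right) = \left(-5 + \sqrt{1296 + 26896}\right) - 135 = \left(-5 + \sqrt{28192}\right) - 135 = \left(-5 + 4 \sqrt{1762}\right) - 135 = -140 + 4 \sqrt{1762}$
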